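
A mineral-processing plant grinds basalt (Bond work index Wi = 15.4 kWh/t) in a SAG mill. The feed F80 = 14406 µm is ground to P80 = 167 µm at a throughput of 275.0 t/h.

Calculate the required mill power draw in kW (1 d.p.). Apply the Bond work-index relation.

W = 10 Wi (P80^-0.5 − F80^-0.5)
W = 10·15.4·(1/√167 − 1/√14406) = 10·15.4·(0.069051) = 10.6338 kWh/t
P = W·T = 10.6338·275.0 = 2924.3 kW

P = 2924.3 kW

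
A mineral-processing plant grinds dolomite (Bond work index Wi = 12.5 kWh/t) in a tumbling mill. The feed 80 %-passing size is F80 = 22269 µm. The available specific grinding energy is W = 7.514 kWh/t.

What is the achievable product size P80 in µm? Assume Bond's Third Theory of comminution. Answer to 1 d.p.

P80 = 224.0 µm

W = 10·Wi·[P80^(−½) − F80^(−½)]
⇒ 1/√P80 = W/(10 Wi) + 1/√F80
  = 7.5140/(10·12.5) + 1/√22269 = 0.060112 + 0.006701 = 0.066813
P80 = (1/0.066813)² = 14.9671² = 224.01 µm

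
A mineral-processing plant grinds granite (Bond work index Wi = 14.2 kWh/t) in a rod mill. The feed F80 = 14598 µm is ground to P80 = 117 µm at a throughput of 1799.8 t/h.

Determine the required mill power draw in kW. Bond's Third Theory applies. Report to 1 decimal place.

P = 21512.3 kW

W = 10·Wi·(P80^(-½) − F80^(-½))
W = 10·14.2·(1/√117 − 1/√14598) = 10·14.2·(0.084173) = 11.9526 kWh/t
P = W·T = 11.9526·1799.8 = 21512.3 kW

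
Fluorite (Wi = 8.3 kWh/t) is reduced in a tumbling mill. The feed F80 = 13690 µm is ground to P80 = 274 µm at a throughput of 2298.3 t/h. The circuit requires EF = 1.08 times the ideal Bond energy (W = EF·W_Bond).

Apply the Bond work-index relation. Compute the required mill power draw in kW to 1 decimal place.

W_Bond = 10·Wi·(1/√P₈₀ − 1/√F₈₀)
W = 10·8.3·(1/√274 − 1/√13690) = 10·8.3·(0.051866) = 4.3048 kWh/t
Apply correction: 4.3048 × 1.08 = 4.6492 kWh/t
P = W·T = 4.6492·2298.3 = 10685.3 kW

P = 10685.3 kW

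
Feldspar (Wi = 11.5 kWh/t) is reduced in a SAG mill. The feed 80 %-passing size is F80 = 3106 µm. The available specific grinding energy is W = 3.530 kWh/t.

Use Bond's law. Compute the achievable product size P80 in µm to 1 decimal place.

P80 = 422.7 µm

W = 10 Wi / √P80 − 10 Wi / √F80
⇒ 1/√P80 = W/(10 Wi) + 1/√F80
  = 3.5300/(10·11.5) + 1/√3106 = 0.030696 + 0.017943 = 0.048639
P80 = (1/0.048639)² = 20.5597² = 422.70 µm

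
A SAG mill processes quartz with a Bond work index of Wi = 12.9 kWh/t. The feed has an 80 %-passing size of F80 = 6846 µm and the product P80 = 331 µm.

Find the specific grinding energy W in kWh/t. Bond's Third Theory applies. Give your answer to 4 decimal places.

W = 5.5314 kWh/t

Bond:  W = 10 Wi (1/√P − 1/√F)
1/√331 = 0.054965;  1/√6846 = 0.012086
W = 10·12.9·(0.054965 − 0.012086) = 5.5314 kWh/t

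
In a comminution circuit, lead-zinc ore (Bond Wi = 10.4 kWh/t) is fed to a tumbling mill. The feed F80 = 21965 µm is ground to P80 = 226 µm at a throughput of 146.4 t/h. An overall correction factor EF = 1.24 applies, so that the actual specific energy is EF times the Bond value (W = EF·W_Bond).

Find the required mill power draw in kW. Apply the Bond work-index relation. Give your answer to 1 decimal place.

P = 1128.5 kW

W = 10·Wi·[P80^(−½) − F80^(−½)]
W = 10·10.4·(1/√226 − 1/√21965) = 10·10.4·(0.059772) = 6.2163 kWh/t
W_actual = 1.24 × 6.2163 = 7.7082 kWh/t
P = W·T = 7.7082·146.4 = 1128.5 kW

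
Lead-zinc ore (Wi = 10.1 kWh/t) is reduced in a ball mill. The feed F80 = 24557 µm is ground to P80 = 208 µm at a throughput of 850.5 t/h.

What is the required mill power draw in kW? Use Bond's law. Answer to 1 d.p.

P = 5408.0 kW

W = 10·Wi·(P80^(-½) − F80^(-½))
W = 10·10.1·(1/√208 − 1/√24557) = 10·10.1·(0.062956) = 6.3586 kWh/t
Mill draw = 6.3586 × 850.5 = 5408.0 kW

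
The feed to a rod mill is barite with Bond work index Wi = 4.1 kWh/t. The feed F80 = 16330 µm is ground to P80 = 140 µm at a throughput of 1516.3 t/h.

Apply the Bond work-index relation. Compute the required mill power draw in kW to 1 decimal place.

P = 4767.7 kW

W = 10 Wi (P80^-0.5 − F80^-0.5)
W = 10·4.1·(1/√140 − 1/√16330) = 10·4.1·(0.076690) = 3.1443 kWh/t
Power = W × throughput = 3.1443 kWh/t × 1516.3 t/h = 4767.7 kW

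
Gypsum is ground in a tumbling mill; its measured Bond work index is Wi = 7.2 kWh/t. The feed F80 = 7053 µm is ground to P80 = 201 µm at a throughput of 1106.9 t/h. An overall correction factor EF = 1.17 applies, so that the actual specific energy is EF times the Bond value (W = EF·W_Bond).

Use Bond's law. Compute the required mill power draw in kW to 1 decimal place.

P = 5466.7 kW

W = 10 Wi (P80^-0.5 − F80^-0.5)
W = 10·7.2·(1/√201 − 1/√7053) = 10·7.2·(0.058627) = 4.2212 kWh/t
With EF = 1.17: W = 4.2212·1.17 = 4.9388 kWh/t
Power = W × throughput = 4.9388 kWh/t × 1106.9 t/h = 5466.7 kW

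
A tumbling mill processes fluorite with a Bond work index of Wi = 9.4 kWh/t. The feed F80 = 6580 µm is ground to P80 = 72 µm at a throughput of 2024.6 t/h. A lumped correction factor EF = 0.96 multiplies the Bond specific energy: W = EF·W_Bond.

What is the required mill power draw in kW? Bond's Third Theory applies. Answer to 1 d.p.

W = 10 Wi / √P80 − 10 Wi / √F80
W = 10·9.4·(1/√72 − 1/√6580) = 10·9.4·(0.105523) = 9.9192 kWh/t
W_actual = 0.96 × 9.9192 = 9.5224 kWh/t
P = W·T = 9.5224·2024.6 = 19279.1 kW

P = 19279.1 kW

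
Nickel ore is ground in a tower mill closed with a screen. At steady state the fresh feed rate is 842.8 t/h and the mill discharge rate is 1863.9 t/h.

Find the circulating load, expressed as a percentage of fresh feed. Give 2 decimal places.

CL = 121.16 %

Mill node: discharge = fresh + recycle.
R = M − F = 1863.9 − 842.8 = 1021.1 t/h
CL = 100·R/F = 100·1021.1/842.8 = 121.16 %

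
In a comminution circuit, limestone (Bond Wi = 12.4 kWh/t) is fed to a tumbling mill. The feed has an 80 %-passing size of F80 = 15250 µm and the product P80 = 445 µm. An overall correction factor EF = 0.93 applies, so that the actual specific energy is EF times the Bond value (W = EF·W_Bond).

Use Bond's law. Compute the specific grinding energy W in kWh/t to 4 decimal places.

W = 10 Wi (P80^-0.5 − F80^-0.5)
1/√445 = 0.047405;  1/√15250 = 0.008098
W = 10·12.4·(0.047405 − 0.008098) = 4.8740 kWh/t
Corrected W = EF·W_Bond = 0.93·4.8740 = 4.5329 kWh/t

W = 4.5329 kWh/t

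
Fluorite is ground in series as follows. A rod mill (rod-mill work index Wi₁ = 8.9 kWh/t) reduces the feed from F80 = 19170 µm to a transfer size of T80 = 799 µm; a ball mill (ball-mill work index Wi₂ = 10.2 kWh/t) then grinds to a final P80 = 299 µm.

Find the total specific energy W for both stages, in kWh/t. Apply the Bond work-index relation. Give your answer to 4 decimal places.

W = 4.7961 kWh/t

Bond:  W = 10 Wi (1/√P − 1/√F)
Stage 1 (19170→799 µm, Wi₁=8.9): W₁ = 10·8.9·(0.035377 − 0.007223) = 2.5058 kWh/t
Stage 2 (799→299 µm, Wi₂=10.2): W₂ = 10·10.2·(0.057831 − 0.035377) = 2.2903 kWh/t
W = W₁ + W₂ = 2.5058 + 2.2903 = 4.7961 kWh/t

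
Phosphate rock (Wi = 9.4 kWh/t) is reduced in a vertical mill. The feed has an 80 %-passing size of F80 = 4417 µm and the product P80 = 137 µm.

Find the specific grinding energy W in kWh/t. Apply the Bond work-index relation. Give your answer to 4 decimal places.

W = 6.6166 kWh/t

W = 10 Wi (1/√P80 − 1/√F80)  [Bond]
1/√137 = 0.085436;  1/√4417 = 0.015047
W = 10·9.4·(0.085436 − 0.015047) = 6.6166 kWh/t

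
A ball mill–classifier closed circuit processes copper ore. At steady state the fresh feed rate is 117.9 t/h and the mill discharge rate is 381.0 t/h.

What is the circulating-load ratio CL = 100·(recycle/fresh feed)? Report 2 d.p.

Discharge = new feed + return, hence
R = M − F = 381.0 − 117.9 = 263.1 t/h
CL = 100·R/F = 100·263.1/117.9 = 223.16 %

CL = 223.16 %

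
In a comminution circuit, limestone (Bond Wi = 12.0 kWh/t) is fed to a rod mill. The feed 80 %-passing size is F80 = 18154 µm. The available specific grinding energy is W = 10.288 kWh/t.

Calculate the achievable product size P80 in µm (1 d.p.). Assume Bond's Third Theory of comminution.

P80 = 115.2 µm

W = 10·Wi·(P80^(-½) − F80^(-½))
P80^(−½) = W/(10 Wi) + F80^(−½)
  = 10.2880/(10·12.0) + 1/√18154 = 0.085733 + 0.007422 = 0.093155
P80 = (1/0.093155)² = 10.7348² = 115.24 µm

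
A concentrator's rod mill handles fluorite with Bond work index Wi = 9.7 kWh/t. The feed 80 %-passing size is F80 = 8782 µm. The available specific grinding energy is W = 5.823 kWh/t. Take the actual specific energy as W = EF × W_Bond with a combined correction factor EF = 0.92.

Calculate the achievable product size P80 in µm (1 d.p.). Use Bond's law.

P80 = 173.5 µm

W_Bond = 10·Wi·(1/√P₈₀ − 1/√F₈₀)
W_Bond = W / EF = 5.823 / 0.92 = 6.3293 kWh/t
⇒ 1/√P80 = W_Bond/(10·Wi) + 1/√F80
  = 6.3293/(10·9.7) + 1/√8782 = 0.065251 + 0.010671 = 0.075922
P80 = (1/0.075922)² = 13.1714² = 173.49 µm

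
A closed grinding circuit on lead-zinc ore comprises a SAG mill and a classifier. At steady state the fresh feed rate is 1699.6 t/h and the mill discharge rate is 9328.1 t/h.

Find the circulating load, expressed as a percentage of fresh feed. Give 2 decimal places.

CL = 448.84 %

Steady state: M = F + R.
R = M − F = 9328.1 − 1699.6 = 7628.5 t/h
CL = 100·R/F = 100·7628.5/1699.6 = 448.84 %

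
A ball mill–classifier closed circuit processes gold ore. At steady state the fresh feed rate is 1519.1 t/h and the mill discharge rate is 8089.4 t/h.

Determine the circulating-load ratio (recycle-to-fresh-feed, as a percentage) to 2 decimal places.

CL = 432.51 %

M = F + R at steady state, so:
R = M − F = 8089.4 − 1519.1 = 6570.3 t/h
CL = 100·R/F = 100·6570.3/1519.1 = 432.51 %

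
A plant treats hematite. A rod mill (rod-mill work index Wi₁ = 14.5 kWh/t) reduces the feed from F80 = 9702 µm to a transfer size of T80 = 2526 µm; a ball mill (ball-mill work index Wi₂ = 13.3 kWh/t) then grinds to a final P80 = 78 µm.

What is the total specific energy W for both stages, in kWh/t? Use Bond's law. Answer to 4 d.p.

W = 13.8259 kWh/t

Bond:  W = 10 Wi (1/√P − 1/√F)
Stage 1 (9702→2526 µm, Wi₁=14.5): W₁ = 10·14.5·(0.019897 − 0.010152) = 1.4129 kWh/t
Stage 2 (2526→78 µm, Wi₂=13.3): W₂ = 10·13.3·(0.113228 − 0.019897) = 12.4130 kWh/t
W = W₁ + W₂ = 1.4129 + 12.4130 = 13.8259 kWh/t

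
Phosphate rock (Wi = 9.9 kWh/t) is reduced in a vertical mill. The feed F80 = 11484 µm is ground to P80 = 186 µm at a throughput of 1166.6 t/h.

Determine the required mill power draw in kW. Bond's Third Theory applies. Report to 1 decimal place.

W = 10 Wi (P80^-0.5 − F80^-0.5)
W = 10·9.9·(1/√186 − 1/√11484) = 10·9.9·(0.063992) = 6.3352 kWh/t
P_mill = W·ṁ = 6.3352·1166.6 = 7390.7 kW

P = 7390.7 kW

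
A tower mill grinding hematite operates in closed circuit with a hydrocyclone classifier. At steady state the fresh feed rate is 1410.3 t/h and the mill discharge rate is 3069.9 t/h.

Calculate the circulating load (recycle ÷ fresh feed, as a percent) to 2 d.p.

M = F + R at steady state, so:
R = M − F = 3069.9 − 1410.3 = 1659.6 t/h
CL = 100·R/F = 100·1659.6/1410.3 = 117.68 %

CL = 117.68 %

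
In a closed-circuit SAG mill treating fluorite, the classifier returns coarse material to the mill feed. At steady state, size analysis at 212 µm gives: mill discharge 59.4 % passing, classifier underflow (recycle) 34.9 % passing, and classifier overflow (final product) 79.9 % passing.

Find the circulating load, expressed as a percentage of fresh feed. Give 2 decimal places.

Two-product formula at 212 µm:
d + r·d = r·u + o → r(d−u) = o−d
r = (79.9 − 59.4)/(59.4 − 34.9) = 20.5/24.5 = 0.8367
CL = 100·r = 83.67 %

CL = 83.67 %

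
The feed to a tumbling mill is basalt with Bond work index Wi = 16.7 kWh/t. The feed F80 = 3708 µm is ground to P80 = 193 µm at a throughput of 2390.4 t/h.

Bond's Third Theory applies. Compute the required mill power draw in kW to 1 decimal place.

P = 22179.1 kW

W = 10 Wi (P80^-0.5 − F80^-0.5)
W = 10·16.7·(1/√193 − 1/√3708) = 10·16.7·(0.055559) = 9.2784 kWh/t
Power = W × throughput = 9.2784 kWh/t × 2390.4 t/h = 22179.1 kW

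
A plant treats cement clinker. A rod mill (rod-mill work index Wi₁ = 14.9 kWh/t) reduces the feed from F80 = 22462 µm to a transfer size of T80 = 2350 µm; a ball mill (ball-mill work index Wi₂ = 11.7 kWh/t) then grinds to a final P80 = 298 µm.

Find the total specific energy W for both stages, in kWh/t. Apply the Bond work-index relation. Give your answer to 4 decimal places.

W = 6.4436 kWh/t

W = 10 Wi (1/√P80 − 1/√F80)  [Bond]
Stage 1 (22462→2350 µm, Wi₁=14.9): W₁ = 10·14.9·(0.020628 − 0.006672) = 2.0795 kWh/t
Stage 2 (2350→298 µm, Wi₂=11.7): W₂ = 10·11.7·(0.057928 − 0.020628) = 4.3641 kWh/t
W = W₁ + W₂ = 2.0795 + 4.3641 = 6.4436 kWh/t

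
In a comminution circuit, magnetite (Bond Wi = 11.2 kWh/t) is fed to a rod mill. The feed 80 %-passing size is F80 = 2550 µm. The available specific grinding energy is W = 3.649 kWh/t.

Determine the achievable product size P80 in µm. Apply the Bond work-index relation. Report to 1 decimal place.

W = 10·Wi·(P80^(-½) − F80^(-½))
⇒ 1/√P80 = W/(10·Wi) + 1/√F80
  = 3.6490/(10·11.2) + 1/√2550 = 0.032580 + 0.019803 = 0.052383
P80 = (1/0.052383)² = 19.0901² = 364.43 µm

P80 = 364.4 µm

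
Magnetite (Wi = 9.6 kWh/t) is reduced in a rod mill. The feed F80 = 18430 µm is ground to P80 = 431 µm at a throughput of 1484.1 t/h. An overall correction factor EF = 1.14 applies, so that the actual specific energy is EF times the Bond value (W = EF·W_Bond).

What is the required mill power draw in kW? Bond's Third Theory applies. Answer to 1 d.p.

W = 10 Wi (P80^-0.5 − F80^-0.5)
W = 10·9.6·(1/√431 − 1/√18430) = 10·9.6·(0.040802) = 3.9170 kWh/t
With EF = 1.14: W = 3.9170·1.14 = 4.4654 kWh/t
P = W·T = 4.4654·1484.1 = 6627.1 kW

P = 6627.1 kW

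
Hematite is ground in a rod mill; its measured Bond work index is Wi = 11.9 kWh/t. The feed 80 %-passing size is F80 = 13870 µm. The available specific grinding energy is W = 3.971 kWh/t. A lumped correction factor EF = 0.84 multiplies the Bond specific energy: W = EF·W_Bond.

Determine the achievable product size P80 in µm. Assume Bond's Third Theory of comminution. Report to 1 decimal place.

P80 = 430.1 µm

W_Bond = 10·Wi·(1/√P₈₀ − 1/√F₈₀)
W_Bond = W / EF = 3.971 / 0.84 = 4.7274 kWh/t
P80^(−½) = W_Bond/(10 Wi) + F80^(−½)
  = 4.7274/(10·11.9) + 1/√13870 = 0.039726 + 0.008491 = 0.048217
P80 = (1/0.048217)² = 20.7396² = 430.13 µm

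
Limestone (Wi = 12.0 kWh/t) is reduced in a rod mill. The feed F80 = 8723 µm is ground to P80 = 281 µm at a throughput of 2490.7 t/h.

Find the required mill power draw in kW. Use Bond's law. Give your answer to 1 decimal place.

W = 10·Wi·[P80^(−½) − F80^(−½)]
W = 10·12.0·(1/√281 − 1/√8723) = 10·12.0·(0.048948) = 5.8738 kWh/t
P_mill = W·ṁ = 5.8738·2490.7 = 14629.8 kW

P = 14629.8 kW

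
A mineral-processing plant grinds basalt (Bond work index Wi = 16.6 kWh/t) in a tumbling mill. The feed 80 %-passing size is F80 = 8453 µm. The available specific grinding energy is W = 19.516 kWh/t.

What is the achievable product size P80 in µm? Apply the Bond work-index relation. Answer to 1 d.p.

P80 = 60.6 µm

W_Bond = 10·Wi·(1/√P₈₀ − 1/√F₈₀)
⇒ 1/√P80 = W/(10·Wi) + 1/√F80
  = 19.5160/(10·16.6) + 1/√8453 = 0.117566 + 0.010877 = 0.128443
P80 = (1/0.128443)² = 7.7856² = 60.61 µm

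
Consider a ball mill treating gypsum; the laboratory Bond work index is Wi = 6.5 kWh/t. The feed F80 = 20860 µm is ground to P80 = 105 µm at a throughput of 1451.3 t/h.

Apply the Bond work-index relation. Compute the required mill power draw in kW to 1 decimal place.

W = 10·Wi·(P80^(-½) − F80^(-½))
W = 10·6.5·(1/√105 − 1/√20860) = 10·6.5·(0.090666) = 5.8933 kWh/t
P = W·T = 5.8933·1451.3 = 8553.0 kW

P = 8553.0 kW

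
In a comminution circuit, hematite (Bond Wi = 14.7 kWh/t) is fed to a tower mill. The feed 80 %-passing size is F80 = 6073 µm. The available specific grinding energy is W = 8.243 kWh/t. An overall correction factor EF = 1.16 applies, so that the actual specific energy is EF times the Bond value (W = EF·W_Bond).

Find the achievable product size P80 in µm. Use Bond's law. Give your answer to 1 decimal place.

P80 = 267.2 µm

W_Bond = 10·Wi·(1/√P₈₀ − 1/√F₈₀)
W_Bond = W / EF = 8.243 / 1.16 = 7.1060 kWh/t
P80^(−½) = W_Bond/(10 Wi) + F80^(−½)
  = 7.1060/(10·14.7) + 1/√6073 = 0.048340 + 0.012832 = 0.061172
P80 = (1/0.061172)² = 16.3472² = 267.23 µm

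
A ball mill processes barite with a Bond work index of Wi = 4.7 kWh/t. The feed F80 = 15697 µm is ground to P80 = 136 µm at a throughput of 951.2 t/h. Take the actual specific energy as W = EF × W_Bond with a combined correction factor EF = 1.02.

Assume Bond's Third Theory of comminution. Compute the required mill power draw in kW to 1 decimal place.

W = 10 Wi (1/√P80 − 1/√F80)  [Bond]
W = 10·4.7·(1/√136 − 1/√15697) = 10·4.7·(0.077768) = 3.6551 kWh/t
With EF = 1.02: W = 3.6551·1.02 = 3.7282 kWh/t
Power = W × throughput = 3.7282 kWh/t × 951.2 t/h = 3546.2 kW

P = 3546.2 kW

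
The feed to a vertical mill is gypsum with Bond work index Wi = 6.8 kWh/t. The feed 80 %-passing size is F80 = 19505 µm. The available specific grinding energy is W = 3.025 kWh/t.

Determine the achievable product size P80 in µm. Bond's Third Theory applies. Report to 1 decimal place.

P80 = 374.9 µm

Bond: W = 10·Wi·(1/√P80 − 1/√F80)
1/√P80 = 1/√F80 + W/(10·Wi)
  = 3.0250/(10·6.8) + 1/√19505 = 0.044485 + 0.007160 = 0.051646
P80 = (1/0.051646)² = 19.3628² = 374.92 µm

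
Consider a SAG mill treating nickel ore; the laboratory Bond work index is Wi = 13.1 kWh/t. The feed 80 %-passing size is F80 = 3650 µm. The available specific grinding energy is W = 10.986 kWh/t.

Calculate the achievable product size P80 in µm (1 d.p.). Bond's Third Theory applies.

P80 = 99.2 µm

W = 10·Wi·[P80^(−½) − F80^(−½)]
⇒ 1/√P80 = W/(10·Wi) + 1/√F80
  = 10.9860/(10·13.1) + 1/√3650 = 0.083863 + 0.016552 = 0.100415
P80 = (1/0.100415)² = 9.9587² = 99.18 µm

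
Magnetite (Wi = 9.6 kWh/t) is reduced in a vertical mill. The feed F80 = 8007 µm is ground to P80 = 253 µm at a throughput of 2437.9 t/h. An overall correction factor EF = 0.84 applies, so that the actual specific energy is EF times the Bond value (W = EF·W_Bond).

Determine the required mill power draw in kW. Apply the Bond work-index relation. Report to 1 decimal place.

P = 10162.6 kW

W = 10 Wi (1/√P80 − 1/√F80)  [Bond]
W = 10·9.6·(1/√253 − 1/√8007) = 10·9.6·(0.051694) = 4.9626 kWh/t
With EF = 0.84: W = 4.9626·0.84 = 4.1686 kWh/t
Power = W × throughput = 4.1686 kWh/t × 2437.9 t/h = 10162.6 kW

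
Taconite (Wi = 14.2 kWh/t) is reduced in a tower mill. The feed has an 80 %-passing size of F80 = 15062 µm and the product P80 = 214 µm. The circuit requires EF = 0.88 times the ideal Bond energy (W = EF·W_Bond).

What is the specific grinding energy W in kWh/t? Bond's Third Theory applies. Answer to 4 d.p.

W = 7.5239 kWh/t

Bond:  W = 10 Wi (1/√P − 1/√F)
1/√214 = 0.068359;  1/√15062 = 0.008148
W = 10·14.2·(0.068359 − 0.008148) = 8.5499 kWh/t
W_actual = 0.88 × 8.5499 = 7.5239 kWh/t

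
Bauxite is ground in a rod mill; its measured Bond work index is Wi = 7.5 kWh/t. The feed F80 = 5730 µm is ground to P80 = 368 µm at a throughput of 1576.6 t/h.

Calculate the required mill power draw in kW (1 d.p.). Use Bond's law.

W = 10 Wi / √P80 − 10 Wi / √F80
W = 10·7.5·(1/√368 − 1/√5730) = 10·7.5·(0.038918) = 2.9188 kWh/t
P = W·T = 2.9188·1576.6 = 4601.9 kW

P = 4601.9 kW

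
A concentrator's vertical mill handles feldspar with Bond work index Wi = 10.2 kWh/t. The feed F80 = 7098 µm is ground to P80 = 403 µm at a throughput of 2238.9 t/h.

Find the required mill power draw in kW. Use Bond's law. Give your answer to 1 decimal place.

P = 8665.2 kW

W_Bond = 10·Wi·(1/√P₈₀ − 1/√F₈₀)
W = 10·10.2·(1/√403 − 1/√7098) = 10·10.2·(0.037944) = 3.8703 kWh/t
Mill draw = 3.8703 × 2238.9 = 8665.2 kW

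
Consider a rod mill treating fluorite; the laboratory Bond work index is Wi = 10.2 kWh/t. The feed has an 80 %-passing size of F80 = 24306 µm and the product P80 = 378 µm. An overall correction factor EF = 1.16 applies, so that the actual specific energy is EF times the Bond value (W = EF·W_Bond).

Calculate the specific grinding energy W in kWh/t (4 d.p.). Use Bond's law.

W = 5.3268 kWh/t

W_Bond = 10·Wi·(1/√P₈₀ − 1/√F₈₀)
1/√378 = 0.051434;  1/√24306 = 0.006414
W = 10·10.2·(0.051434 − 0.006414) = 4.5921 kWh/t
Corrected W = EF·W_Bond = 1.16·4.5921 = 5.3268 kWh/t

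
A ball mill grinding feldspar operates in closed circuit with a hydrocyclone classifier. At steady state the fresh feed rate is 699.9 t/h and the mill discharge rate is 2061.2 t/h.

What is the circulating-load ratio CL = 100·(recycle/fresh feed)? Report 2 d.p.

Steady state: M = F + R.
R = M − F = 2061.2 − 699.9 = 1361.3 t/h
CL = 100·R/F = 100·1361.3/699.9 = 194.50 %

CL = 194.50 %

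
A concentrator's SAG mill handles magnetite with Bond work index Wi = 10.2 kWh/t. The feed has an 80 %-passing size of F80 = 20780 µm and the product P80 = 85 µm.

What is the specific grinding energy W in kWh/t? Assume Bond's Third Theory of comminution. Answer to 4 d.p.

W = 10.3559 kWh/t

W = 10 Wi (1/√P80 − 1/√F80)  [Bond]
1/√85 = 0.108465;  1/√20780 = 0.006937
W = 10·10.2·(0.108465 − 0.006937) = 10.3559 kWh/t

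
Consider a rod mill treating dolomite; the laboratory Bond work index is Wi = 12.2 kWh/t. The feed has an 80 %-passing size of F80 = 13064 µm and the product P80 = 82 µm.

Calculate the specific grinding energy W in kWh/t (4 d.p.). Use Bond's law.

W = 12.4053 kWh/t

W = 10 Wi (P80^-0.5 − F80^-0.5)
1/√82 = 0.110432;  1/√13064 = 0.008749
W = 10·12.2·(0.110432 − 0.008749) = 12.4053 kWh/t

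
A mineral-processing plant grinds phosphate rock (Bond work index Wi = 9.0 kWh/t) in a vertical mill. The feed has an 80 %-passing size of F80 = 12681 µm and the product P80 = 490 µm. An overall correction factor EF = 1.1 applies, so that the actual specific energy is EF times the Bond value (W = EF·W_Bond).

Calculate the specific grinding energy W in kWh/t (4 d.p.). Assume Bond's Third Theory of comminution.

W = 3.5932 kWh/t

W_Bond = 10·Wi·(1/√P₈₀ − 1/√F₈₀)
1/√490 = 0.045175;  1/√12681 = 0.008880
W = 10·9.0·(0.045175 − 0.008880) = 3.2666 kWh/t
W_actual = 1.1 × 3.2666 = 3.5932 kWh/t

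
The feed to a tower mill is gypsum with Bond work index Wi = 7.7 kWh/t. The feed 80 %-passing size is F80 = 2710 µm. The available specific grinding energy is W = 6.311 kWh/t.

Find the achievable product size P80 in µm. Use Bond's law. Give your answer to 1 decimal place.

P80 = 97.7 µm

W_Bond = 10·Wi·(1/√P₈₀ − 1/√F₈₀)
⇒ 1/√P80 = W/(10·Wi) + 1/√F80
  = 6.3110/(10·7.7) + 1/√2710 = 0.081961 + 0.019209 = 0.101171
P80 = (1/0.101171)² = 9.8843² = 97.70 µm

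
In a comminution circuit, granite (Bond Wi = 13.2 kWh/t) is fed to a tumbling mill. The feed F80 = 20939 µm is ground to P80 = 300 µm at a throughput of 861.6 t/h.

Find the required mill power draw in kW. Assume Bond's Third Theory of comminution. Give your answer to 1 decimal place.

W = 10 Wi / √P80 − 10 Wi / √F80
W = 10·13.2·(1/√300 − 1/√20939) = 10·13.2·(0.050824) = 6.7088 kWh/t
P_mill = W·ṁ = 6.7088·861.6 = 5780.3 kW

P = 5780.3 kW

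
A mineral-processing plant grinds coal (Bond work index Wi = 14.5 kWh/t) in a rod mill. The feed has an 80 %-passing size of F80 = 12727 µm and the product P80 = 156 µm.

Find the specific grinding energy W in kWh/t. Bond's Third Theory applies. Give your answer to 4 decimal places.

W = 10.3240 kWh/t

W = 10 Wi (P80^-0.5 − F80^-0.5)
1/√156 = 0.080064;  1/√12727 = 0.008864
W = 10·14.5·(0.080064 − 0.008864) = 10.3240 kWh/t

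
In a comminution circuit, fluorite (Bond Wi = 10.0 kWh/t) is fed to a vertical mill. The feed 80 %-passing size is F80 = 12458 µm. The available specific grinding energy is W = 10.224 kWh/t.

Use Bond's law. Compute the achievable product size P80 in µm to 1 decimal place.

W = 10 Wi (1/√P80 − 1/√F80)  [Bond]
P80^(−½) = W/(10 Wi) + F80^(−½)
  = 10.2240/(10·10.0) + 1/√12458 = 0.102240 + 0.008959 = 0.111199
P80 = (1/0.111199)² = 8.9929² = 80.87 µm

P80 = 80.9 µm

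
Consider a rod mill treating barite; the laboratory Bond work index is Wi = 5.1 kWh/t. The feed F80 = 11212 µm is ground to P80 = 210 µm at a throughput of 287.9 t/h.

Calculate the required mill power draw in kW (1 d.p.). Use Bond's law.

P = 874.6 kW

Bond:  W = 10 Wi (1/√P − 1/√F)
W = 10·5.1·(1/√210 − 1/√11212) = 10·5.1·(0.059563) = 3.0377 kWh/t
Mill draw = 3.0377 × 287.9 = 874.6 kW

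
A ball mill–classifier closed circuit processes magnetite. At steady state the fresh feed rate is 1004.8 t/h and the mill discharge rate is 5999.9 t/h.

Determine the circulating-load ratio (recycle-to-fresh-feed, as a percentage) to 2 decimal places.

Mill node: discharge = fresh + recycle.
R = M − F = 5999.9 − 1004.8 = 4995.1 t/h
CL = 100·R/F = 100·4995.1/1004.8 = 497.12 %

CL = 497.12 %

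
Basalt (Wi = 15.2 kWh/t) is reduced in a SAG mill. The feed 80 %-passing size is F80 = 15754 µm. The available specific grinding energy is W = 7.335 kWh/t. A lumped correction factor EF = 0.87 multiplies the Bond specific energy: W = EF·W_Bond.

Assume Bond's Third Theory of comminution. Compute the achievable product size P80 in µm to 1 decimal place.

W = 10 Wi (P80^-0.5 − F80^-0.5)
W_Bond = W / EF = 7.335 / 0.87 = 8.4310 kWh/t
P80^(−½) = W_Bond/(10 Wi) + F80^(−½)
  = 8.4310/(10·15.2) + 1/√15754 = 0.055467 + 0.007967 = 0.063435
P80 = (1/0.063435)² = 15.7643² = 248.51 µm

P80 = 248.5 µm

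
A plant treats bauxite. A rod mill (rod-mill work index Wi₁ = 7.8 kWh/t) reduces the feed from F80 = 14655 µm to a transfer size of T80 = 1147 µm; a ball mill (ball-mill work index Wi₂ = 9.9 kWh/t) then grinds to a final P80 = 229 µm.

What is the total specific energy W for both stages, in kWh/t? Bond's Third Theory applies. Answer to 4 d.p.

W = 10 Wi / √P80 − 10 Wi / √F80
Stage 1 (14655→1147 µm, Wi₁=7.8): W₁ = 10·7.8·(0.029527 − 0.008261) = 1.6588 kWh/t
Stage 2 (1147→229 µm, Wi₂=9.9): W₂ = 10·9.9·(0.066082 − 0.029527) = 3.6189 kWh/t
W = W₁ + W₂ = 1.6588 + 3.6189 = 5.2777 kWh/t

W = 5.2777 kWh/t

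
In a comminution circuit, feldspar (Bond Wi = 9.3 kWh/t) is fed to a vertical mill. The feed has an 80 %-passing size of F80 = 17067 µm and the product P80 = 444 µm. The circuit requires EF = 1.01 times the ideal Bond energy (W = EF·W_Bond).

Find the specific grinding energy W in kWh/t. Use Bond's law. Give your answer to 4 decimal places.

W = 10 Wi / √P80 − 10 Wi / √F80
1/√444 = 0.047458;  1/√17067 = 0.007655
W = 10·9.3·(0.047458 − 0.007655) = 3.7017 kWh/t
W_actual = 1.01 × 3.7017 = 3.7387 kWh/t

W = 3.7387 kWh/t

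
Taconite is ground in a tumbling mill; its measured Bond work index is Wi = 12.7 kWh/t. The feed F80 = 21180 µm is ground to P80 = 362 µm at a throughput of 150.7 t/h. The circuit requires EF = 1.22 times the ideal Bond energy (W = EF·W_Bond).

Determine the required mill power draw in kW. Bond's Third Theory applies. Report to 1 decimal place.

P = 1066.8 kW

W = 10 Wi (1/√P80 − 1/√F80)  [Bond]
W = 10·12.7·(1/√362 − 1/√21180) = 10·12.7·(0.045688) = 5.8023 kWh/t
With EF = 1.22: W = 5.8023·1.22 = 7.0788 kWh/t
P_mill = W·ṁ = 7.0788·150.7 = 1066.8 kW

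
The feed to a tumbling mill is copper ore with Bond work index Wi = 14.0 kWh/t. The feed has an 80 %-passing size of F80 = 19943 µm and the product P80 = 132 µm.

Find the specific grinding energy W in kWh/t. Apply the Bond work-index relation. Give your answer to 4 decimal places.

W = 11.1941 kWh/t

Bond: W = 10·Wi·(1/√P80 − 1/√F80)
1/√132 = 0.087039;  1/√19943 = 0.007081
W = 10·14.0·(0.087039 − 0.007081) = 11.1941 kWh/t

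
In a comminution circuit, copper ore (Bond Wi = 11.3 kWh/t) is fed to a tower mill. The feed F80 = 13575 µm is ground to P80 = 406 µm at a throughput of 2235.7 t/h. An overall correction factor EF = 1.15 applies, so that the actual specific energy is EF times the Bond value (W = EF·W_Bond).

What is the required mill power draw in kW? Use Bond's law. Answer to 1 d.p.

P = 11925.2 kW

W = 10 Wi (1/√P80 − 1/√F80)  [Bond]
W = 10·11.3·(1/√406 − 1/√13575) = 10·11.3·(0.041046) = 4.6382 kWh/t
Corrected W = EF·W_Bond = 1.15·4.6382 = 5.3340 kWh/t
Mill draw = 5.3340 × 2235.7 = 11925.2 kW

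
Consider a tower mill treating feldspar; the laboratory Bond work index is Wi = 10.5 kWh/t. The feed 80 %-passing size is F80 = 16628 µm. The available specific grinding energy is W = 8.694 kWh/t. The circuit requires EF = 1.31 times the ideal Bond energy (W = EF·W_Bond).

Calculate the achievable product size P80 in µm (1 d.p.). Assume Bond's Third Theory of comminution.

P80 = 198.6 µm

Bond: W = 10·Wi·(1/√P80 − 1/√F80)
W_Bond = W / EF = 8.694 / 1.31 = 6.6366 kWh/t
1/√P80 = 1/√F80 + W_Bond/(10·Wi)
  = 6.6366/(10·10.5) + 1/√16628 = 0.063206 + 0.007755 = 0.070961
P80 = (1/0.070961)² = 14.0922² = 198.59 µm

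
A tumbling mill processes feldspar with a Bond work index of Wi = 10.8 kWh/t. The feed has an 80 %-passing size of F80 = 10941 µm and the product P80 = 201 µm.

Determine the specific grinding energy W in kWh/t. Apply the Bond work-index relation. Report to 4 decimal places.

W = 10 Wi (1/√P80 − 1/√F80)  [Bond]
1/√201 = 0.070535;  1/√10941 = 0.009560
W = 10·10.8·(0.070535 − 0.009560) = 6.5852 kWh/t

W = 6.5852 kWh/t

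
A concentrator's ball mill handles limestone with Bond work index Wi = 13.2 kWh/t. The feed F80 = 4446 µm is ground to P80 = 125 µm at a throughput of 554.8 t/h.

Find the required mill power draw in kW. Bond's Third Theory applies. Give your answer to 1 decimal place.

P = 5451.9 kW

Bond: W = 10·Wi·(1/√P80 − 1/√F80)
W = 10·13.2·(1/√125 − 1/√4446) = 10·13.2·(0.074445) = 9.8268 kWh/t
P = W·T = 9.8268·554.8 = 5451.9 kW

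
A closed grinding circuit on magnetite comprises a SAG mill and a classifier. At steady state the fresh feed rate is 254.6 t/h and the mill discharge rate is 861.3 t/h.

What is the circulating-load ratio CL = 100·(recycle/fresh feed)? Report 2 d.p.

M = F + R at steady state, so:
R = M − F = 861.3 − 254.6 = 606.7 t/h
CL = 100·R/F = 100·606.7/254.6 = 238.30 %

CL = 238.30 %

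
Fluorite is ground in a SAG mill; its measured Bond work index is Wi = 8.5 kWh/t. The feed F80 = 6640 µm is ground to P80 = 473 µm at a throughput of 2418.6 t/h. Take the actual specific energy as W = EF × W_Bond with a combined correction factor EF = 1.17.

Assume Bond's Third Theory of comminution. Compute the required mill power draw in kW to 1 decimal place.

P = 8107.8 kW

W = 10·Wi·(P80^(-½) − F80^(-½))
W = 10·8.5·(1/√473 − 1/√6640) = 10·8.5·(0.033708) = 2.8652 kWh/t
Corrected W = EF·W_Bond = 1.17·2.8652 = 3.3523 kWh/t
Mill draw = 3.3523 × 2418.6 = 8107.8 kW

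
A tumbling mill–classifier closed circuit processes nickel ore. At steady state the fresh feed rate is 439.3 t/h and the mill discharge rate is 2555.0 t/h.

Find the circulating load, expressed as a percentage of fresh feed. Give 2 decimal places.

CL = 481.61 %

M = F + R at steady state, so:
R = M − F = 2555.0 − 439.3 = 2115.7 t/h
CL = 100·R/F = 100·2115.7/439.3 = 481.61 %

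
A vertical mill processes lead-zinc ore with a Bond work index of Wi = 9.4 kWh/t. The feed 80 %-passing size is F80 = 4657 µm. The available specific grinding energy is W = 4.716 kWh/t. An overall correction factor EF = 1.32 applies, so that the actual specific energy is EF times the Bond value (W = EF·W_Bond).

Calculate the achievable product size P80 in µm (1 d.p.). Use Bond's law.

W = 10 Wi (1/√P80 − 1/√F80)  [Bond]
W_Bond = W / EF = 4.716 / 1.32 = 3.5727 kWh/t
P80^-0.5 = F80^-0.5 + W_Bond/(10 Wi)
  = 3.5727/(10·9.4) + 1/√4657 = 0.038008 + 0.014654 = 0.052661
P80 = (1/0.052661)² = 18.9892² = 360.59 µm

P80 = 360.6 µm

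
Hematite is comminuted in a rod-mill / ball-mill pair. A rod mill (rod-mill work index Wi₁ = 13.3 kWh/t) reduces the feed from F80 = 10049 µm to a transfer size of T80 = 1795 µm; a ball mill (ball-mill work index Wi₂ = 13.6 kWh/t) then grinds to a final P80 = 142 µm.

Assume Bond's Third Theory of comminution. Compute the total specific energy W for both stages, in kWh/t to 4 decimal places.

Bond: W = 10·Wi·(1/√P80 − 1/√F80)
Stage 1 (10049→1795 µm, Wi₁=13.3): W₁ = 10·13.3·(0.023603 − 0.009976) = 1.8124 kWh/t
Stage 2 (1795→142 µm, Wi₂=13.6): W₂ = 10·13.6·(0.083918 − 0.023603) = 8.2029 kWh/t
W = W₁ + W₂ = 1.8124 + 8.2029 = 10.0153 kWh/t

W = 10.0153 kWh/t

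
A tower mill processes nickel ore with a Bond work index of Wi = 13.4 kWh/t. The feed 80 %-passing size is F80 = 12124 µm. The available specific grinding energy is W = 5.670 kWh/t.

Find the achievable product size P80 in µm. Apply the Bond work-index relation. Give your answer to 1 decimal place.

P80 = 378.6 µm

W = 10·Wi·(P80^(-½) − F80^(-½))
⇒ 1/√P80 = W/(10·Wi) + 1/√F80
  = 5.6700/(10·13.4) + 1/√12124 = 0.042313 + 0.009082 = 0.051395
P80 = (1/0.051395)² = 19.4570² = 378.58 µm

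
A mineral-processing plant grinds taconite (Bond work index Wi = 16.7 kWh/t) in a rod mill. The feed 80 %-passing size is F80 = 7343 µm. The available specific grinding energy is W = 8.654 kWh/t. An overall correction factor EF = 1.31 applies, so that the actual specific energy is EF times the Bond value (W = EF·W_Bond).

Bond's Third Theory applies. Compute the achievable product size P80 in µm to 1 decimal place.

Bond: W = 10·Wi·(1/√P80 − 1/√F80)
W_Bond = W / EF = 8.654 / 1.31 = 6.6061 kWh/t
1/√P80 = 1/√F80 + W_Bond/(10·Wi)
  = 6.6061/(10·16.7) + 1/√7343 = 0.039558 + 0.011670 = 0.051227
P80 = (1/0.051227)² = 19.5208² = 381.06 µm

P80 = 381.1 µm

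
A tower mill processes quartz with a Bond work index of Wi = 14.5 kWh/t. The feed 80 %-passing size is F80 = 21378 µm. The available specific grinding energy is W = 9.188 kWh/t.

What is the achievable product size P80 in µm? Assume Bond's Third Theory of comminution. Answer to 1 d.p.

W = 10 Wi / √P80 − 10 Wi / √F80
⇒ 1/√P80 = W/(10 Wi) + 1/√F80
  = 9.1880/(10·14.5) + 1/√21378 = 0.063366 + 0.006839 = 0.070205
P80 = (1/0.070205)² = 14.2440² = 202.89 µm

P80 = 202.9 µm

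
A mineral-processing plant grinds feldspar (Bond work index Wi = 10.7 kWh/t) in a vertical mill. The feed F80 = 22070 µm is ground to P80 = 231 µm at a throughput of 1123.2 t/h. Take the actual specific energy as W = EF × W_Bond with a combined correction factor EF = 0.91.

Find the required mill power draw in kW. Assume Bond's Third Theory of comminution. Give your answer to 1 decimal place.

W = 10·Wi·(P80^(-½) − F80^(-½))
W = 10·10.7·(1/√231 − 1/√22070) = 10·10.7·(0.059064) = 6.3198 kWh/t
W_actual = 0.91 × 6.3198 = 5.7510 kWh/t
Mill draw = 5.7510 × 1123.2 = 6459.6 kW

P = 6459.6 kW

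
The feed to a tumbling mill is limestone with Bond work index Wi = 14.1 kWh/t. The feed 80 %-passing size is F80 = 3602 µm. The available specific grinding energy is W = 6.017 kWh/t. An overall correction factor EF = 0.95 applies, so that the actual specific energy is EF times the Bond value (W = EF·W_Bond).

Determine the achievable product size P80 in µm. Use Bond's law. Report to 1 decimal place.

P80 = 263.7 µm

W = 10 Wi (1/√P80 − 1/√F80)  [Bond]
W_Bond = W / EF = 6.017 / 0.95 = 6.3337 kWh/t
⇒ 1/√P80 = W_Bond/(10·Wi) + 1/√F80
  = 6.3337/(10·14.1) + 1/√3602 = 0.044920 + 0.016662 = 0.061582
P80 = (1/0.061582)² = 16.2386² = 263.69 µm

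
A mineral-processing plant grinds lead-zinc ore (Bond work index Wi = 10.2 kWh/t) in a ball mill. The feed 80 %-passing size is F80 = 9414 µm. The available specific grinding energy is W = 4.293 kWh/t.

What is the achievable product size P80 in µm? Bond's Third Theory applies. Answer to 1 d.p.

P80 = 364.3 µm

W = 10 Wi / √P80 − 10 Wi / √F80
P80^(−½) = W/(10 Wi) + F80^(−½)
  = 4.2930/(10·10.2) + 1/√9414 = 0.042088 + 0.010307 = 0.052395
P80 = (1/0.052395)² = 19.0859² = 364.27 µm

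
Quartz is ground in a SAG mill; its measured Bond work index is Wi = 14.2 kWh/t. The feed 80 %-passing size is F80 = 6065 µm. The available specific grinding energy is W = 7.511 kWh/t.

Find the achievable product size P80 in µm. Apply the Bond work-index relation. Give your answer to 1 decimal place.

P80 = 231.4 µm

W_Bond = 10·Wi·(1/√P₈₀ − 1/√F₈₀)
1/√P80 = 1/√F80 + W/(10·Wi)
  = 7.5110/(10·14.2) + 1/√6065 = 0.052894 + 0.012841 = 0.065735
P80 = (1/0.065735)² = 15.2126² = 231.42 µm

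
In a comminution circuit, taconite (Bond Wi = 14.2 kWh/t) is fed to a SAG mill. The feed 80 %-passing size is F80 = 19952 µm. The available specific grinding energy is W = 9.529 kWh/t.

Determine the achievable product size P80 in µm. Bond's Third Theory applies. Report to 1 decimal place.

P80 = 181.7 µm

W = 10 Wi (1/√P80 − 1/√F80)  [Bond]
1/√P80 = 1/√F80 + W/(10·Wi)
  = 9.5290/(10·14.2) + 1/√19952 = 0.067106 + 0.007080 = 0.074185
P80 = (1/0.074185)² = 13.4798² = 181.70 µm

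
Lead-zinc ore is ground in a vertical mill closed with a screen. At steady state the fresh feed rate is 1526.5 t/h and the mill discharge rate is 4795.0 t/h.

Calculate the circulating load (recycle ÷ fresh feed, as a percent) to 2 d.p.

CL = 214.12 %

Steady state: M = F + R.
R = M − F = 4795.0 − 1526.5 = 3268.5 t/h
CL = 100·R/F = 100·3268.5/1526.5 = 214.12 %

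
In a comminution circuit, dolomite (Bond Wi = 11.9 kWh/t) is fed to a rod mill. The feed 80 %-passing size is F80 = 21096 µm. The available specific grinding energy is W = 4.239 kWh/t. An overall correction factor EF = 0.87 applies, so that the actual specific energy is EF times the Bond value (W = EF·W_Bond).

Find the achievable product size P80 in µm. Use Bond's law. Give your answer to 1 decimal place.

W = 10 Wi / √P80 − 10 Wi / √F80
W_Bond = W / EF = 4.239 / 0.87 = 4.8724 kWh/t
P80^(−½) = W_Bond/(10 Wi) + F80^(−½)
  = 4.8724/(10·11.9) + 1/√21096 = 0.040945 + 0.006885 = 0.047830
P80 = (1/0.047830)² = 20.9076² = 437.13 µm

P80 = 437.1 µm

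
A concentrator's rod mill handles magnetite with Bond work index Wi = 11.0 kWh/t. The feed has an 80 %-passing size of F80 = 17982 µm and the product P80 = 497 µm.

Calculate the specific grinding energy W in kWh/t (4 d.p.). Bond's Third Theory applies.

W = 10·Wi·[P80^(−½) − F80^(−½)]
1/√497 = 0.044856;  1/√17982 = 0.007457
W = 10·11.0·(0.044856 − 0.007457) = 4.1139 kWh/t

W = 4.1139 kWh/t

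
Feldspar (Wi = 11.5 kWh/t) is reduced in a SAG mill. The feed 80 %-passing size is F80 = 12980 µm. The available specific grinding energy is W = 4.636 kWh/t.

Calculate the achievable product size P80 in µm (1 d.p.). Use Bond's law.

W = 10 Wi (P80^-0.5 − F80^-0.5)
1/√P80 = 1/√F80 + W/(10·Wi)
  = 4.6360/(10·11.5) + 1/√12980 = 0.040313 + 0.008777 = 0.049090
P80 = (1/0.049090)² = 20.3706² = 414.96 µm

P80 = 415.0 µm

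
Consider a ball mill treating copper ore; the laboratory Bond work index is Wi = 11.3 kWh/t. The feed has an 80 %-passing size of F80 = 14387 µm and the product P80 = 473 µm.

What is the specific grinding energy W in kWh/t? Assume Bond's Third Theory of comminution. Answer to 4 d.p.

W = 10 Wi (1/√P80 − 1/√F80)  [Bond]
1/√473 = 0.045980;  1/√14387 = 0.008337
W = 10·11.3·(0.045980 − 0.008337) = 4.2537 kWh/t

W = 4.2537 kWh/t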